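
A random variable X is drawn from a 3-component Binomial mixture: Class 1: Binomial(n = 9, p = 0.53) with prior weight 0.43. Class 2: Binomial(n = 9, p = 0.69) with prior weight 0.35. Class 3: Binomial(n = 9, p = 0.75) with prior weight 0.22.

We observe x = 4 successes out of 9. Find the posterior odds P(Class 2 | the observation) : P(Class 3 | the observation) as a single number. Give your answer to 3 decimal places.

Posterior odds = (π_i f_i(x)) / (π_j f_j(x)); the normalising sum cancels.
Binomial probabilities:
  p_1 = C(9,4)·0.53^4·0.47^5 = 126·0.0789048·0.0229345 = 0.228015
  p_2 = C(9,4)·0.69^4·0.31^5 = 126·0.226671·0.00286292 = 0.0817665
  p_3 = C(9,4)·0.75^4·0.25^5 = 126·0.316406·0.000976562 = 0.0389328
Posterior odds = (π_2·p_2) / (π_3·p_3) = (0.35·0.0817665) / (0.22·0.0389328) = 0.0286183 / 0.00856522 ≈ 3.341

3.341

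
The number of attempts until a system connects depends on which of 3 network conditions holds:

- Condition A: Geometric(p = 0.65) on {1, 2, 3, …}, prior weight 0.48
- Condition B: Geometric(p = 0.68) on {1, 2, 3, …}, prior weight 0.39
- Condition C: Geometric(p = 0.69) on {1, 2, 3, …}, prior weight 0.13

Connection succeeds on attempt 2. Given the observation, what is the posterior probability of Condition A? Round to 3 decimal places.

Apply Bayes' rule: the posterior for each component is proportional to its prior times its likelihood at x.
Geometric probabilities:
  L_A = 0.2275
  L_B = 0.2176
  L_C = 0.2139
Weight by the priors:
  π_A·L_A = 0.48 × 0.2275 = 0.1092
  π_B·L_B = 0.39 × 0.2176 = 0.084864
  π_C·L_C = 0.13 × 0.2139 = 0.027807
Denominator: 0.1092 + 0.084864 + 0.027807 = 0.221871
Responsibility of Condition A: 0.1092 / 0.221871 ≈ 0.492

0.492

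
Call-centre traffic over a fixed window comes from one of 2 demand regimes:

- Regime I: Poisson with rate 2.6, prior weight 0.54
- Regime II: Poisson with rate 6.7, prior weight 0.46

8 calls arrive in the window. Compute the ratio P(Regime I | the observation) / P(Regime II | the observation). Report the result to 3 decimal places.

Posterior odds = (w_i f_i(x)) / (w_j f_j(x)); the normalising sum cancels.
Poisson probabilities:
  f_I = 0.00384681
  f_II = 0.123967
Odds = (0.54/0.46) × (0.00384681/0.123967) = 1.17391 × 0.031031 ≈ 0.036

0.036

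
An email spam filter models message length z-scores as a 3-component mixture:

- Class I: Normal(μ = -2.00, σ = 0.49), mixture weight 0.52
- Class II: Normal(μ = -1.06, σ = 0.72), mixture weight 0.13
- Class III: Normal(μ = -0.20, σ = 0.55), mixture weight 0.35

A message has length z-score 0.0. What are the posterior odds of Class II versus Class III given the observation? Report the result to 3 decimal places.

The posterior odds equal the prior odds times the likelihood ratio: (P(Z=i)/P(Z=j))·(f_i(x)/f_j(x)).
Component likelihoods at x = 0.0:
  L_I = 0.000196382
  L_II = 0.187467
  L_III = 0.678944
Odds = (0.13/0.35) × (0.187467/0.678944) = 0.371429 × 0.276115 ≈ 0.103

0.103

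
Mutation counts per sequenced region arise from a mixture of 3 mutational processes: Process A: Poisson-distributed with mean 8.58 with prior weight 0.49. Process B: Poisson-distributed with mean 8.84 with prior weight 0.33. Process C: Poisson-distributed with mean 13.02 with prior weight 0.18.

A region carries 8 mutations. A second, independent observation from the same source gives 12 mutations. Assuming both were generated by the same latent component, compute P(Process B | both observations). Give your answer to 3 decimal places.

By Bayes' theorem, P(k | x) = π_k f_k(x) / Σ_j π_j f_j(x).
Since both observations come from the same component, the likelihood for component k is f_k(x₁)·f_k(x₂).
  p_A = [e^(−8.58)·8.58^8/8! = 0.136814] × [0.0624114] = 0.00853876
  p_B = [e^(−8.84)·8.84^8/8! = 0.133947] × [0.0688537] = 0.00922277
  p_C = [e^(−13.02)·13.02^8/8! = 0.0453788] × [0.109769] = 0.0049812
Prior × likelihood for each component:
  π_A·p_A = 0.49 × 0.00853876 = 0.00418399
  π_B·p_B = 0.33 × 0.00922277 = 0.00304351
  π_C·p_C = 0.18 × 0.0049812 = 0.000896616
Marginal: 0.00418399 + 0.00304351 + 0.000896616 = 0.00812412
P(Process B | x₁,x₂) = 0.00304351 / 0.00812412 ≈ 0.375

0.375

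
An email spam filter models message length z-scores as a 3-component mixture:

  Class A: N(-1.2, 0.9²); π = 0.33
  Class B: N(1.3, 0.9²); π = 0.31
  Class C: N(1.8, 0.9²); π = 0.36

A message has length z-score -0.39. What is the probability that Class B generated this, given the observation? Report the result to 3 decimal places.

The responsibility of component k is w_k f_k(x) divided by Σ_j w_j f_j(x).
Component likelihoods at x = -0.39:
  L_A = (1/(0.9·√(2π)))·exp(−(-0.39−-1.2)²/(2·0.9²)) = 0.443269·exp(-0.40500) = 0.29565
  L_B = (1/(0.9·√(2π)))·exp(−(-0.39−1.3)²/(2·0.9²)) = 0.443269·exp(-1.76302) = 0.0760319
  L_C = (1/(0.9·√(2π)))·exp(−(-0.39−1.8)²/(2·0.9²)) = 0.443269·exp(-2.96056) = 0.022957
Multiply by the mixture weights:
  w_A·L_A = 0.33 × 0.29565 = 0.0975646
  w_B·L_B = 0.31 × 0.0760319 = 0.0235699
  w_C·L_C = 0.36 × 0.022957 = 0.00826451
Marginal: 0.0975646 + 0.0235699 + 0.00826451 = 0.129399
P(Class B | x) ≈ 0.182

0.182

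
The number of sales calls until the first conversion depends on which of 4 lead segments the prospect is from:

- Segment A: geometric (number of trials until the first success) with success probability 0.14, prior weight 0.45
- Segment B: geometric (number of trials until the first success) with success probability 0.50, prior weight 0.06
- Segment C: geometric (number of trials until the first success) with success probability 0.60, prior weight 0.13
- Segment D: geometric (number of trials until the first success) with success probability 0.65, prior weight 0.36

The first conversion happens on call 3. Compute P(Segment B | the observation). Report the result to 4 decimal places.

0.0787

The responsibility of component k is π_k f_k(x) divided by Σ_j π_j f_j(x).
Geometric probabilities:
  f_A = 0.14·(1−0.14)^2 = 0.14·0.7396 = 0.103544
  f_B = 0.50·(1−0.50)^2 = 0.50·0.25 = 0.125
  f_C = 0.60·(1−0.60)^2 = 0.60·0.16 = 0.096
  f_D = 0.65·(1−0.65)^2 = 0.65·0.1225 = 0.079625
Unnormalised posteriors:
  π_A·f_A = 0.45 × 0.103544 = 0.0465948
  π_B·f_B = 0.06 × 0.125 = 0.0075
  π_C·f_C = 0.13 × 0.096 = 0.01248
  π_D·f_D = 0.36 × 0.079625 = 0.028665
Marginal: 0.0465948 + 0.0075 + 0.01248 + 0.028665 = 0.0952398
So the posterior for Segment B is 0.0075 / 0.0952398 ≈ 0.0787.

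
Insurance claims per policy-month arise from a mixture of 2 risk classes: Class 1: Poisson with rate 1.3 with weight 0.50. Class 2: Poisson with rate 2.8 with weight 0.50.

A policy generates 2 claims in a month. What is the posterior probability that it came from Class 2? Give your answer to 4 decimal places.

P(component k | x) = P(Z=k)·f_k(x) / marginal(x), where marginal(x) = Σ_j P(Z=j)·f_j(x).
Poisson probabilities:
  f_1 = 0.230289
  f_2 = 0.238375
Unnormalised posteriors:
  P(Z=1)·f_1 = 0.50 × 0.230289 = 0.115145
  P(Z=2)·f_2 = 0.50 × 0.238375 = 0.119188
Denominator: 0.115145 + 0.119188 = 0.234332
Responsibility of Class 2: 0.119188 / 0.234332 ≈ 0.5086

0.5086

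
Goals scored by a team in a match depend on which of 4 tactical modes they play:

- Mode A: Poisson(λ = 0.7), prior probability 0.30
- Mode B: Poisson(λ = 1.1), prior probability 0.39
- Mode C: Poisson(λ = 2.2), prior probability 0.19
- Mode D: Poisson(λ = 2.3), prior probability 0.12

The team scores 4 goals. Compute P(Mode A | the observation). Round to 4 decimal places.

0.0339

Posterior ∝ prior × likelihood, so P(k | x) ∝ π_k f_k(x); normalise over all components.
Evaluate each component's likelihood at the observed value:
  p_A = e^(−0.7)·0.7^4/4! = 0.00496792
  p_B = e^(−1.1)·1.1^4/4! = 0.0203065
  p_C = e^(−2.2)·2.2^4/4! = 0.108151
  p_D = e^(−2.3)·2.3^4/4! = 0.116902
Multiply by the mixture weights:
  π_A·p_A = 0.30 × 0.00496792 = 0.00149038
  π_B·p_B = 0.39 × 0.0203065 = 0.00791954
  π_C·p_C = 0.19 × 0.108151 = 0.0205487
  π_D·p_D = 0.12 × 0.116902 = 0.0140283
Marginal: 0.00149038 + 0.00791954 + 0.0205487 + 0.0140283 = 0.0439869
P(Mode A | the observation) ≈ 0.0339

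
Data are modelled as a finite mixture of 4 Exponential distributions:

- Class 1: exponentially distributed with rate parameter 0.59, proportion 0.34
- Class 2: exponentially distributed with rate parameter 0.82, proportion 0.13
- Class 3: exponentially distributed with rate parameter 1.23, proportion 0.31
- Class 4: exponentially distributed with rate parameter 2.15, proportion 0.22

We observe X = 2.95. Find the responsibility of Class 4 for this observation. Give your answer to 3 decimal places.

Apply Bayes' rule: the posterior for each component is proportional to its prior times its likelihood at x.
Exponential densities:
  f_1 = 0.103505
  f_2 = 0.0729887
  f_3 = 0.0326639
  f_4 = 0.00378378
Unnormalised posteriors:
  w_1·f_1 = 0.34 × 0.103505 = 0.0351918
  w_2·f_2 = 0.13 × 0.0729887 = 0.00948853
  w_3·f_3 = 0.31 × 0.0326639 = 0.0101258
  w_4·f_4 = 0.22 × 0.00378378 = 0.000832431
Denominator: 0.0351918 + 0.00948853 + 0.0101258 + 0.000832431 = 0.0556385
So the posterior for Class 4 is 0.000832431 / 0.0556385 ≈ 0.015.

0.015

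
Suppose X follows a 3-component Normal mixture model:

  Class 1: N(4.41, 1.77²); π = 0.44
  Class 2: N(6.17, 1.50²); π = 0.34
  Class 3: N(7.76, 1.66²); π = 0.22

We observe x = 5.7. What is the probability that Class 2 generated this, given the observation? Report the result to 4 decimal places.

0.4613

Apply Bayes' rule: the posterior for each component is proportional to its prior times its likelihood at x.
Normal densities:
  L_1 = 0.17282
  L_2 = 0.253221
  L_3 = 0.111275
Prior × likelihood for each component:
  π_1·L_1 = 0.44 × 0.17282 = 0.076041
  π_2·L_2 = 0.34 × 0.253221 = 0.0860952
  π_3·L_3 = 0.22 × 0.111275 = 0.0244805
Sum: 0.076041 + 0.0860952 + 0.0244805 = 0.186617
Responsibility of Class 2: 0.0860952 / 0.186617 ≈ 0.4613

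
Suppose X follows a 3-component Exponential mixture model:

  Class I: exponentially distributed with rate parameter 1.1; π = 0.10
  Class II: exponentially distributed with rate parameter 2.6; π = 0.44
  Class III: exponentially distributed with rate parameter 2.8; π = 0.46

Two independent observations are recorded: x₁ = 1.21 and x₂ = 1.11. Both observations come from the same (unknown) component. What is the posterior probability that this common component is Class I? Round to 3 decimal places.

Posterior ∝ prior × likelihood, so P(k | x) ∝ π_k f_k(x); normalise over all components.
Since both observations come from the same component, the likelihood for component k is f_k(x₁)·f_k(x₂).
  p_I = [0.290634] × [0.324429] = 0.09429
  p_II = [0.111862] × [0.145077] = 0.0162286
  p_III = [0.0945733] × [0.125133] = 0.0118342
Unnormalised posteriors:
  π_I·p_I = 0.10 × 0.09429 = 0.009429
  π_II·p_II = 0.44 × 0.0162286 = 0.00714061
  π_III·p_III = 0.46 × 0.0118342 = 0.00544373
Normaliser: 0.009429 + 0.00714061 + 0.00544373 = 0.0220133
So the posterior for Class I is 0.009429 / 0.0220133 ≈ 0.428.

0.428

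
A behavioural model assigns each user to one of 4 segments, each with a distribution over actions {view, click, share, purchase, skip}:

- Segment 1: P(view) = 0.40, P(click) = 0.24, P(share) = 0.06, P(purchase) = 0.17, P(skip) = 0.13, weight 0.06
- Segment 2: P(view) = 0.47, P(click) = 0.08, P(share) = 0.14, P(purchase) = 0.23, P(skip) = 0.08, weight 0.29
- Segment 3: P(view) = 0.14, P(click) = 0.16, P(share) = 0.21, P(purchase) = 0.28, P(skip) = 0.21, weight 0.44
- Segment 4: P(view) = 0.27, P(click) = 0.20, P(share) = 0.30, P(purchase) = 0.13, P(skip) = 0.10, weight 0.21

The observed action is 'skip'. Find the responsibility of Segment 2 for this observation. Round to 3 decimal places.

0.161

Apply Bayes' rule: the posterior for each component is proportional to its prior times its likelihood at x.
Categorical probabilities:
  f_1 = P(skip | comp) = 0.13
  f_2 = P(skip | comp) = 0.08
  f_3 = P(skip | comp) = 0.21
  f_4 = P(skip | comp) = 0.10
Weight by the priors:
  π_1·f_1 = 0.06 × 0.13 = 0.0078
  π_2·f_2 = 0.29 × 0.08 = 0.0232
  π_3·f_3 = 0.44 × 0.21 = 0.0924
  π_4·f_4 = 0.21 × 0.1 = 0.021
Normaliser: 0.0078 + 0.0232 + 0.0924 + 0.021 = 0.1444
P(Segment 2 | the observation) = 0.0232 / 0.1444 ≈ 0.161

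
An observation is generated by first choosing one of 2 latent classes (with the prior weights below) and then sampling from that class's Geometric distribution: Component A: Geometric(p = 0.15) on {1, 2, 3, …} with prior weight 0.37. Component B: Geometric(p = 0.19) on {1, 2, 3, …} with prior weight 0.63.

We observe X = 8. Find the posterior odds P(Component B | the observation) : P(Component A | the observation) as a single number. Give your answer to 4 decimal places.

1.5391

Posterior odds = (π_i f_i(x)) / (π_j f_j(x)); the normalising sum cancels.
Geometric probabilities:
  f_A = 0.15·(1−0.15)^7 = 0.15·0.320577 = 0.0480866
  f_B = 0.19·(1−0.19)^7 = 0.19·0.228768 = 0.0434659
Odds = (0.63/0.37) × (0.0434659/0.0480866) = 1.7027 × 0.90391 ≈ 1.5391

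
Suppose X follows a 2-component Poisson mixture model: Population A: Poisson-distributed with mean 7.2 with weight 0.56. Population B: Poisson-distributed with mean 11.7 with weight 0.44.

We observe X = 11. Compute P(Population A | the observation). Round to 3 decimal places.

The responsibility of component k is π_k f_k(x) divided by Σ_j π_j f_j(x).
Poisson probabilities:
  L_A = 0.0504175
  L_B = 0.116854
Prior × likelihood for each component:
  π_A·L_A = 0.56 × 0.0504175 = 0.0282338
  π_B·L_B = 0.44 × 0.116854 = 0.0514157
Sum: 0.0282338 + 0.0514157 = 0.0796495
P(Population A | x) ≈ 0.354

0.354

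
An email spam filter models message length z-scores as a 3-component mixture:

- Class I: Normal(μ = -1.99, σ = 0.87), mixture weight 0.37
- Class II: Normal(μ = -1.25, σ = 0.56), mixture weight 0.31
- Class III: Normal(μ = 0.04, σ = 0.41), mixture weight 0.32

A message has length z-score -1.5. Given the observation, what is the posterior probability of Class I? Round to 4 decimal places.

0.4197

Posterior ∝ prior × likelihood, so P(k | x) ∝ P(Z=k) f_k(x); normalise over all components.
Component likelihoods at x = -1.5:
  p_I = 0.391299
  p_II = 0.64483
  p_III = 0.000840533
Weight by the priors:
  P(Z=I)·p_I = 0.37 × 0.391299 = 0.144781
  P(Z=II)·p_II = 0.31 × 0.64483 = 0.199897
  P(Z=III)·p_III = 0.32 × 0.000840533 = 0.00026897
Sum: 0.144781 + 0.199897 + 0.00026897 = 0.344947
Responsibility of Class I: 0.144781 / 0.344947 ≈ 0.4197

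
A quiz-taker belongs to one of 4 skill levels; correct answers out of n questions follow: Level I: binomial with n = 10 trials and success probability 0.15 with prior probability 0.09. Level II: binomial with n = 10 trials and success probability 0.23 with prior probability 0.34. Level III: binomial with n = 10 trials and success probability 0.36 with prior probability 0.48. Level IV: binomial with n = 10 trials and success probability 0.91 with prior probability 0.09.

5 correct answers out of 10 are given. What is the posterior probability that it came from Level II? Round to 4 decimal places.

By Bayes' theorem, P(k | x) = π_k f_k(x) / Σ_j π_j f_j(x).
Evaluate each component's likelihood at the observed value:
  f_I = 0.00849086
  f_II = 0.0439029
  f_III = 0.163611
  f_IV = 0.000928582
Multiply by the mixture weights:
  π_I·f_I = 0.09 × 0.00849086 = 0.000764177
  π_II·f_II = 0.34 × 0.0439029 = 0.014927
  π_III·f_III = 0.48 × 0.163611 = 0.0785334
  π_IV·f_IV = 0.09 × 0.000928582 = 8.35723e-05
Denominator: 0.000764177 + 0.014927 + 0.0785334 + 8.35723e-05 = 0.0943081
P(Level II | the observation) ≈ 0.1583

0.1583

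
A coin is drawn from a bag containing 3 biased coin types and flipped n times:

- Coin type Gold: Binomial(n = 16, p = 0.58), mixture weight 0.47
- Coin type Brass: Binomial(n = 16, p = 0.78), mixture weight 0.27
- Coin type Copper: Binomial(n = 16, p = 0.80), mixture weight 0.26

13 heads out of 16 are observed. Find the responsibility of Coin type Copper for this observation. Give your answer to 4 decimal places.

By Bayes' theorem, P(k | x) = π_k f_k(x) / Σ_j π_j f_j(x).
Binomial probabilities:
  L_Gold = C(16,13)·0.58^13·0.42^3 = 560·0.000840551·0.074088 = 0.0348738
  L_Brass = C(16,13)·0.78^13·0.22^3 = 560·0.0395576·0.010648 = 0.235877
  L_Copper = C(16,13)·0.80^13·0.20^3 = 560·0.0549756·0.008 = 0.246291
Unnormalised posteriors:
  π_Gold·L_Gold = 0.47 × 0.0348738 = 0.0163907
  π_Brass·L_Brass = 0.27 × 0.235877 = 0.0636868
  π_Copper·L_Copper = 0.26 × 0.246291 = 0.0640356
Normaliser: 0.0163907 + 0.0636868 + 0.0640356 = 0.144113
P(Coin type Copper | data) = 0.0640356 / 0.144113 ≈ 0.4443

0.4443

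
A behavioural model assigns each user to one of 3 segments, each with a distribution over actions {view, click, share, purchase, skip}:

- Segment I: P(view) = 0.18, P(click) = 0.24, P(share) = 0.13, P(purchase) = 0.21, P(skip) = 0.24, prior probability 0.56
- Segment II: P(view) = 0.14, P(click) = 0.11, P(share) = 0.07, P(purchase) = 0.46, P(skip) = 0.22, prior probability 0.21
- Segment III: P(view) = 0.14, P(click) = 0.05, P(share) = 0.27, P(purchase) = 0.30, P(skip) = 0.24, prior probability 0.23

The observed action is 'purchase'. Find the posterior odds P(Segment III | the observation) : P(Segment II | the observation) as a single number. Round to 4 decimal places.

0.7143

The posterior odds equal the prior odds times the likelihood ratio: (P(Z=i)/P(Z=j))·(f_i(x)/f_j(x)).
Categorical probabilities:
  L_I = P(purchase | comp) = 0.21
  L_II = P(purchase | comp) = 0.46
  L_III = P(purchase | comp) = 0.30
0.069 / 0.0966 ≈ 0.7143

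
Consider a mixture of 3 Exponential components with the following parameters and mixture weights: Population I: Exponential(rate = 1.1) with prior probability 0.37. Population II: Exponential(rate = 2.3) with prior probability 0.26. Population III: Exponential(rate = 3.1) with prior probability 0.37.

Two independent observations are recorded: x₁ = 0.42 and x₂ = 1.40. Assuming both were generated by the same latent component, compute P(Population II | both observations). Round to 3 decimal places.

0.223

By Bayes' theorem, P(k | x) = π_k f_k(x) / Σ_j π_j f_j(x).
Since both observations come from the same component, the likelihood for component k is f_k(x₁)·f_k(x₂).
  L_I = [1.1·e^(−1.1·0.42) = 1.1·e^(−0.4620) = 0.693025] × [0.235819] = 0.163429
  L_II = [2.3·e^(−2.3·0.42) = 2.3·e^(−0.9660) = 0.875386] × [0.0918966] = 0.080445
  L_III = [3.1·e^(−3.1·0.42) = 3.1·e^(−1.3020) = 0.843161] × [0.0404132] = 0.0340748
Multiply by the mixture weights:
  π_I·L_I = 0.37 × 0.163429 = 0.0604685
  π_II·L_II = 0.26 × 0.080445 = 0.0209157
  π_III·L_III = 0.37 × 0.0340748 = 0.0126077
Evidence: 0.0604685 + 0.0209157 + 0.0126077 = 0.0939919
So the posterior for Population II is 0.0209157 / 0.0939919 ≈ 0.223.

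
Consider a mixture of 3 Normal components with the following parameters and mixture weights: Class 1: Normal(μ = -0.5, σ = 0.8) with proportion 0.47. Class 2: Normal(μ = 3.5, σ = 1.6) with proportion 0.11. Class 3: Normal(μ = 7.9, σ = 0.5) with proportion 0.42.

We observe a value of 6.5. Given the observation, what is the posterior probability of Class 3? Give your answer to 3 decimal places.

The responsibility of component k is π_k f_k(x) divided by Σ_j π_j f_j(x).
Normal densities:
  p_1 = 1.18164e-17
  p_2 = 0.0429914
  p_3 = 0.0158309
Unnormalised posteriors:
  π_1·p_1 = 0.47 × 1.18164e-17 = 5.5537e-18
  π_2·p_2 = 0.11 × 0.0429914 = 0.00472906
  π_3·p_3 = 0.42 × 0.0158309 = 0.00664898
Evidence: 5.5537e-18 + 0.00472906 + 0.00664898 = 0.011378
So the posterior for Class 3 is 0.00664898 / 0.011378 ≈ 0.584.

0.584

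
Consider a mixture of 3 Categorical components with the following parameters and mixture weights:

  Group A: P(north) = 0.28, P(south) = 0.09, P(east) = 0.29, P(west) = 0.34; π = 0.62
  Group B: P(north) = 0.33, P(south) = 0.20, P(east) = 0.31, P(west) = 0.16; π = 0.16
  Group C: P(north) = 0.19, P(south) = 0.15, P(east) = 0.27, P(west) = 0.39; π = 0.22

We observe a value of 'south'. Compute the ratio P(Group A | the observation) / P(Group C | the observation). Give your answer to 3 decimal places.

1.691

Since P(k|x) ∝ π_k f_k(x), the posterior odds are π_i f_i(x) / (π_j f_j(x)).
Categorical probabilities:
  L_A = P(south | comp) = 0.09
  L_B = P(south | comp) = 0.20
  L_C = P(south | comp) = 0.15
Odds = (0.62/0.22) × (0.09/0.15) = 2.81818 × 0.6 ≈ 1.691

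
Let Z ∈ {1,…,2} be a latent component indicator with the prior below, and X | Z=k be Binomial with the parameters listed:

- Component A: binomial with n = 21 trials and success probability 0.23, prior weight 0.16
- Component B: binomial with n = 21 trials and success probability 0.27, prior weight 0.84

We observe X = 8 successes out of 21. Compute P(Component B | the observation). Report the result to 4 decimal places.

Apply Bayes' rule: the posterior for each component is proportional to its prior times its likelihood at x.
Binomial probabilities:
  L_A = C(21,8)·0.23^8·0.77^13 = 203490·7.8311e-06·0.0334487 = 0.0533022
  L_B = C(21,8)·0.27^8·0.73^13 = 203490·2.8243e-05·0.0167185 = 0.0960838
Prior × likelihood for each component:
  π_A·L_A = 0.16 × 0.0533022 = 0.00852835
  π_B·L_B = 0.84 × 0.0960838 = 0.0807104
Sum: 0.00852835 + 0.0807104 = 0.0892388
So the posterior for Component B is 0.0807104 / 0.0892388 ≈ 0.9044.

0.9044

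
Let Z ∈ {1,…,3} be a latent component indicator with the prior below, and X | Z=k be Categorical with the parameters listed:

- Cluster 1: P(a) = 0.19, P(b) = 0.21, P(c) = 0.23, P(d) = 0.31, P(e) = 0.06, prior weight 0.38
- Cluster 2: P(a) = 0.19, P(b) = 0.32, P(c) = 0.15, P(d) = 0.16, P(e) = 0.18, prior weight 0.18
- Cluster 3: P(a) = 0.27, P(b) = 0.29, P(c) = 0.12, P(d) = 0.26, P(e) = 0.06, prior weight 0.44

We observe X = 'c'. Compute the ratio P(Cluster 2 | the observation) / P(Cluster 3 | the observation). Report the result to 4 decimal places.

0.5114

Since P(k|x) ∝ π_k f_k(x), the posterior odds are π_i f_i(x) / (π_j f_j(x)).
Component likelihoods at x = 'c':
  f_1 = P(c | comp) = 0.23
  f_2 = P(c | comp) = 0.15
  f_3 = P(c | comp) = 0.12
0.027 / 0.0528 ≈ 0.5114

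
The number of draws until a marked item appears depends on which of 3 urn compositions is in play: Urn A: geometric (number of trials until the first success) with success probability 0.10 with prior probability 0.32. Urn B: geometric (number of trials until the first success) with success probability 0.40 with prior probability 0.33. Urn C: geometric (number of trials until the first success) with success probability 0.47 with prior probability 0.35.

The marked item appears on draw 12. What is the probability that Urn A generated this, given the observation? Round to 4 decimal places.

0.9408

By Bayes' theorem, P(k | x) = π_k f_k(x) / Σ_j π_j f_j(x).
Component likelihoods at x = 12:
  p_A = 0.10·(1−0.10)^11 = 0.10·0.313811 = 0.0313811
  p_B = 0.40·(1−0.40)^11 = 0.40·0.00362797 = 0.00145119
  p_C = 0.47·(1−0.47)^11 = 0.47·0.000926904 = 0.000435645
Prior × likelihood for each component:
  π_A·p_A = 0.32 × 0.0313811 = 0.0100419
  π_B·p_B = 0.33 × 0.00145119 = 0.000478892
  π_C·p_C = 0.35 × 0.000435645 = 0.000152476
Evidence: 0.0100419 + 0.000478892 + 0.000152476 = 0.0106733
P(Urn A | x) = 0.0100419 / 0.0106733 ≈ 0.9408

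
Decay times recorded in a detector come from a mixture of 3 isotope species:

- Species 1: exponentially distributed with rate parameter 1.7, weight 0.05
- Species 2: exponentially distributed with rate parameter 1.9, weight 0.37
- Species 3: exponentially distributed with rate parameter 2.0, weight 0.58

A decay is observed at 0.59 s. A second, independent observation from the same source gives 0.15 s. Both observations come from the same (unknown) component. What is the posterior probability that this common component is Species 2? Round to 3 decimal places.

By Bayes' theorem, P(k | x) = w_k f_k(x) / Σ_j w_j f_j(x).
Since both observations come from the same component, the likelihood for component k is f_k(x₁)·f_k(x₂).
  p_1 = [1.7·e^(−1.7·0.59) = 1.7·e^(−1.0030) = 0.623522] × [1.31736] = 0.821401
  p_2 = [1.9·e^(−1.9·0.59) = 1.9·e^(−1.1210) = 0.619312] × [1.42883] = 0.88489
  p_3 = [2.0·e^(−2.0·0.59) = 2.0·e^(−1.1800) = 0.614557] × [1.48164] = 0.910551
Prior × likelihood for each component:
  w_1·p_1 = 0.05 × 0.821401 = 0.0410701
  w_2·p_2 = 0.37 × 0.88489 = 0.327409
  w_3·p_3 = 0.58 × 0.910551 = 0.528119
Denominator: 0.0410701 + 0.327409 + 0.528119 = 0.896599
P(Species 2 | x₁, x₂) ≈ 0.365

0.365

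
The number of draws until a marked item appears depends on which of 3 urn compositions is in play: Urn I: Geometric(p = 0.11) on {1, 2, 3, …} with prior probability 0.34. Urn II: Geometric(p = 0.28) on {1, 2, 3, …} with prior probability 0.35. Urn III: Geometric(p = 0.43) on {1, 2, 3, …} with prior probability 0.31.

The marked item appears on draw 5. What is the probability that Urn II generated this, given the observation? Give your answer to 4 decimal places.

P(component k | x) = P(Z=k)·f_k(x) / marginal(x), where marginal(x) = Σ_j P(Z=j)·f_j(x).
Evaluate each component's likelihood at the observed value:
  p_I = 0.11·(1−0.11)^4 = 0.11·0.627422 = 0.0690165
  p_II = 0.28·(1−0.28)^4 = 0.28·0.268739 = 0.0752468
  p_III = 0.43·(1−0.43)^4 = 0.43·0.10556 = 0.0453908
Prior × likelihood for each component:
  P(Z=I)·p_I = 0.34 × 0.0690165 = 0.0234656
  P(Z=II)·p_II = 0.35 × 0.0752468 = 0.0263364
  P(Z=III)·p_III = 0.31 × 0.0453908 = 0.0140711
Sum: 0.0234656 + 0.0263364 + 0.0140711 = 0.0638731
So the posterior for Urn II is 0.0263364 / 0.0638731 ≈ 0.4123.

0.4123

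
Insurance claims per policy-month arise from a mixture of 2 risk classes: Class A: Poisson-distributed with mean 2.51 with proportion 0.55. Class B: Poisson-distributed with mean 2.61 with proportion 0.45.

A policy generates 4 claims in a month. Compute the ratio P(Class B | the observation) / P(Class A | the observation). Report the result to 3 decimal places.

0.866

The posterior odds equal the prior odds times the likelihood ratio: (π_i/π_j)·(f_i(x)/f_j(x)).
Component likelihoods at x = 4 claims:
  p_A = e^(−2.51)·2.51^4/4! = 0.134402
  p_B = e^(−2.61)·2.61^4/4! = 0.142181
Odds = (0.45/0.55) × (0.142181/0.134402) = 0.818182 × 1.05788 ≈ 0.866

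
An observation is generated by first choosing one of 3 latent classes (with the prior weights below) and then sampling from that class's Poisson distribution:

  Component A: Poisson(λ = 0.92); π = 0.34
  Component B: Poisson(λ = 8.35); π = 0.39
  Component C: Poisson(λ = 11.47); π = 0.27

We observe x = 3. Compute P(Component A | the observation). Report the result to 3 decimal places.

0.646

The responsibility of component k is π_k f_k(x) divided by Σ_j π_j f_j(x).
Evaluate each component's likelihood at the observed value:
  p_A = 0.0517203
  p_B = 0.0229377
  p_C = 0.00262531
Weight by the priors:
  π_A·p_A = 0.34 × 0.0517203 = 0.0175849
  π_B·p_B = 0.39 × 0.0229377 = 0.00894569
  π_C·p_C = 0.27 × 0.00262531 = 0.000708835
Sum: 0.0175849 + 0.00894569 + 0.000708835 = 0.0272394
P(Component A | data) ≈ 0.646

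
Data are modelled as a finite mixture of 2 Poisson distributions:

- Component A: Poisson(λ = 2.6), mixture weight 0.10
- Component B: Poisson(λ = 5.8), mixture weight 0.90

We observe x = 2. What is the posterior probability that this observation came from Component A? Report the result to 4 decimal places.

0.3539

Apply Bayes' rule: the posterior for each component is proportional to its prior times its likelihood at x.
Poisson probabilities:
  f_A = e^(−2.6)·2.6^2/2! = 0.251045
  f_B = e^(−5.8)·5.8^2/2! = 0.0509235
Weight by the priors:
  w_A·f_A = 0.10 × 0.251045 = 0.0251045
  w_B·f_B = 0.90 × 0.0509235 = 0.0458311
Denominator: 0.0251045 + 0.0458311 = 0.0709356
P(Component A | 2) ≈ 0.3539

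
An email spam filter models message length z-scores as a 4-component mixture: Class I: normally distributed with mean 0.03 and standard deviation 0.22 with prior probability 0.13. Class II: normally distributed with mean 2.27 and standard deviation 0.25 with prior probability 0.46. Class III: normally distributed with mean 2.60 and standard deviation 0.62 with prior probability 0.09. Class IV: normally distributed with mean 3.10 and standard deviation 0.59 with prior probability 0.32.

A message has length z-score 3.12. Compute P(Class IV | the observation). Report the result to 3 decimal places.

Posterior ∝ prior × likelihood, so P(k | x) ∝ P(Z=k) f_k(x); normalise over all components.
Component likelihoods at x = 3.12:
  L_I = (1/(0.22·√(2π)))·exp(−(3.12−0.03)²/(2·0.22²)) = 1.813374·exp(-98.63740) = 2.63518e-43
  L_II = (1/(0.25·√(2π)))·exp(−(3.12−2.27)²/(2·0.25²)) = 1.595769·exp(-5.78000) = 0.00492888
  L_III = (1/(0.62·√(2π)))·exp(−(3.12−2.60)²/(2·0.62²)) = 0.643455·exp(-0.35172) = 0.452657
  L_IV = (1/(0.59·√(2π)))·exp(−(3.12−3.10)²/(2·0.59²)) = 0.676173·exp(-0.00057) = 0.675785
Multiply by the mixture weights:
  P(Z=I)·L_I = 0.13 × 2.63518e-43 = 3.42573e-44
  P(Z=II)·L_II = 0.46 × 0.00492888 = 0.00226728
  P(Z=III)·L_III = 0.09 × 0.452657 = 0.0407392
  P(Z=IV)·L_IV = 0.32 × 0.675785 = 0.216251
Marginal: 3.42573e-44 + 0.00226728 + 0.0407392 + 0.216251 = 0.259258
Responsibility of Class IV: 0.216251 / 0.259258 ≈ 0.834

0.834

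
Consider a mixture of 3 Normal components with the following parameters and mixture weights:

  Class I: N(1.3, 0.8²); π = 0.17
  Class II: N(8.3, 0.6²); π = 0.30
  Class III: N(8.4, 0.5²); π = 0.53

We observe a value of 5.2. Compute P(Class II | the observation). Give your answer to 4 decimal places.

Posterior ∝ prior × likelihood, so P(k | x) ∝ π_k f_k(x); normalise over all components.
Component likelihoods at x = 5.2:
  p_I = (1/(0.8·√(2π)))·exp(−(5.2−1.3)²/(2·0.8²)) = 0.498678·exp(-11.88281) = 3.44493e-06
  p_II = (1/(0.6·√(2π)))·exp(−(5.2−8.3)²/(2·0.6²)) = 0.664904·exp(-13.34722) = 1.06202e-06
  p_III = (1/(0.5·√(2π)))·exp(−(5.2−8.4)²/(2·0.5²)) = 0.797885·exp(-20.48000) = 1.01763e-09
Prior × likelihood for each component:
  π_I·p_I = 0.17 × 3.44493e-06 = 5.85638e-07
  π_II·p_II = 0.30 × 1.06202e-06 = 3.18607e-07
  π_III·p_III = 0.53 × 1.01763e-09 = 5.39343e-10
Sum: 5.85638e-07 + 3.18607e-07 + 5.39343e-10 = 9.04784e-07
Responsibility of Class II: 3.18607e-07 / 9.04784e-07 ≈ 0.3521

0.3521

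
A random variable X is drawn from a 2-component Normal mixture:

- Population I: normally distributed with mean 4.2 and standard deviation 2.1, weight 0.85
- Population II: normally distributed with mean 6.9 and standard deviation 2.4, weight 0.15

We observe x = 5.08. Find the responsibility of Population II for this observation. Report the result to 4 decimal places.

P(component k | x) = π_k·f_k(x) / marginal(x), where marginal(x) = Σ_j π_j·f_j(x).
Normal densities:
  p_I = (1/(2.1·√(2π)))·exp(−(5.08−4.2)²/(2·2.1²)) = 0.189973·exp(-0.08780) = 0.174004
  p_II = (1/(2.4·√(2π)))·exp(−(5.08−6.9)²/(2·2.4²)) = 0.166226·exp(-0.28753) = 0.124688
Unnormalised posteriors:
  π_I·p_I = 0.85 × 0.174004 = 0.147903
  π_II·p_II = 0.15 × 0.124688 = 0.0187032
Marginal: 0.147903 + 0.0187032 = 0.166607
P(Population II | data) = 0.0187032 / 0.166607 ≈ 0.1123

0.1123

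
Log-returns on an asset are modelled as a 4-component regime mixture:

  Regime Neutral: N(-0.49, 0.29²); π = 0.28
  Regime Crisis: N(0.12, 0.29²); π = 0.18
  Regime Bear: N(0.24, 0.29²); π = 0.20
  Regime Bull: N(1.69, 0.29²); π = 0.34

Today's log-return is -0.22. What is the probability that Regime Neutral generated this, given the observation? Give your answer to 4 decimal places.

P(component k | x) = π_k·f_k(x) / marginal(x), where marginal(x) = Σ_j π_j·f_j(x).
Evaluate each component's likelihood at the observed value:
  p_Neutral = (1/(0.29·√(2π)))·exp(−(-0.22−-0.49)²/(2·0.29²)) = 1.375663·exp(-0.43341) = 0.891833
  p_Crisis = (1/(0.29·√(2π)))·exp(−(-0.22−0.12)²/(2·0.29²)) = 1.375663·exp(-0.68728) = 0.691881
  p_Bear = (1/(0.29·√(2π)))·exp(−(-0.22−0.24)²/(2·0.29²)) = 1.375663·exp(-1.25803) = 0.390983
  p_Bull = (1/(0.29·√(2π)))·exp(−(-0.22−1.69)²/(2·0.29²)) = 1.375663·exp(-21.68906) = 5.23688e-10
Prior × likelihood for each component:
  π_Neutral·p_Neutral = 0.28 × 0.891833 = 0.249713
  π_Crisis·p_Crisis = 0.18 × 0.691881 = 0.124539
  π_Bear·p_Bear = 0.20 × 0.390983 = 0.0781967
  π_Bull·p_Bull = 0.34 × 5.23688e-10 = 1.78054e-10
Sum: 0.249713 + 0.124539 + 0.0781967 + 1.78054e-10 = 0.452448
P(Regime Neutral | x) = 0.249713 / 0.452448 ≈ 0.5519

0.5519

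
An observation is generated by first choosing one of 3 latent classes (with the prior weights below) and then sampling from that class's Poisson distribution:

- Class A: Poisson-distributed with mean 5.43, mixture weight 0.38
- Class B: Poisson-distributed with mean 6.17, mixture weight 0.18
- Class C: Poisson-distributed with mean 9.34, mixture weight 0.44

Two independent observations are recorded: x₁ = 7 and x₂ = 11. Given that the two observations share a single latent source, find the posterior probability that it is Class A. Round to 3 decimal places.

0.098

P(component k | x) = π_k·f_k(x) / marginal(x), where marginal(x) = Σ_j π_j·f_j(x).
Since both observations come from the same component, the likelihood for component k is f_k(x₁)·f_k(x₂).
  L_A = [e^(−5.43)·5.43^7/7! = 0.121046] × [0.0132869] = 0.00160832
  L_B = [e^(−6.17)·6.17^7/7! = 0.141244] × [0.0258455] = 0.0036505
  L_C = [e^(−9.34)·9.34^7/7! = 0.108066] × [0.103836] = 0.0112211
Unnormalised posteriors:
  π_A·L_A = 0.38 × 0.00160832 = 0.000611162
  π_B·L_B = 0.18 × 0.0036505 = 0.000657091
  π_C·L_C = 0.44 × 0.0112211 = 0.0049373
Normaliser: 0.000611162 + 0.000657091 + 0.0049373 = 0.00620555
P(Class A | x₁,x₂) = 0.000611162 / 0.00620555 ≈ 0.098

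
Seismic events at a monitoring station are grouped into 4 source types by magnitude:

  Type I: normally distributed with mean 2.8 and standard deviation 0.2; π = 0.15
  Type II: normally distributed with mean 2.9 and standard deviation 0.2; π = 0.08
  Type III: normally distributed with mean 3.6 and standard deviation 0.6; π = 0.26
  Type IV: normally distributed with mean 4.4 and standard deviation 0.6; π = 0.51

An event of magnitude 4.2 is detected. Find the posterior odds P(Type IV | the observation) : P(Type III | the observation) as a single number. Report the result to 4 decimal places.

The posterior odds equal the prior odds times the likelihood ratio: (π_i/π_j)·(f_i(x)/f_j(x)).
Evaluate each component's likelihood at the observed value:
  f_I = (1/(0.2·√(2π)))·exp(−(4.2−2.8)²/(2·0.2²)) = 1.994711·exp(-24.50000) = 4.56736e-11
  f_II = (1/(0.2·√(2π)))·exp(−(4.2−2.9)²/(2·0.2²)) = 1.994711·exp(-21.12500) = 1.33478e-09
  f_III = (1/(0.6·√(2π)))·exp(−(4.2−3.6)²/(2·0.6²)) = 0.664904·exp(-0.50000) = 0.403285
  f_IV = (1/(0.6·√(2π)))·exp(−(4.2−4.4)²/(2·0.6²)) = 0.664904·exp(-0.05556) = 0.628972
Posterior odds = (π_IV·f_IV) / (π_III·f_III) = (0.51·0.628972) / (0.26·0.403285) = 0.320776 / 0.104854 ≈ 3.0593

3.0593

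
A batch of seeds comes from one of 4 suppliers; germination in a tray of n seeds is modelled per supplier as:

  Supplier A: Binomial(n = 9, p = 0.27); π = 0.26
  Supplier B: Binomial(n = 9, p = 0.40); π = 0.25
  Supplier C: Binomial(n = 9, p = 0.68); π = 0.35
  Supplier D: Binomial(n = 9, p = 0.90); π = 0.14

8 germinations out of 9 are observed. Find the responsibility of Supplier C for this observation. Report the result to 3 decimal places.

Apply Bayes' rule: the posterior for each component is proportional to its prior times its likelihood at x.
Component likelihoods at x = 8 germinations out of 9:
  p_A = 0.000185556
  p_B = 0.00353894
  p_C = 0.131663
  p_D = 0.38742
Prior × likelihood for each component:
  π_A·p_A = 0.26 × 0.000185556 = 4.82446e-05
  π_B·p_B = 0.25 × 0.00353894 = 0.000884736
  π_C·p_C = 0.35 × 0.131663 = 0.0460821
  π_D·p_D = 0.14 × 0.38742 = 0.0542389
Denominator: 4.82446e-05 + 0.000884736 + 0.0460821 + 0.0542389 = 0.101254
Responsibility of Supplier C: 0.0460821 / 0.101254 ≈ 0.455

0.455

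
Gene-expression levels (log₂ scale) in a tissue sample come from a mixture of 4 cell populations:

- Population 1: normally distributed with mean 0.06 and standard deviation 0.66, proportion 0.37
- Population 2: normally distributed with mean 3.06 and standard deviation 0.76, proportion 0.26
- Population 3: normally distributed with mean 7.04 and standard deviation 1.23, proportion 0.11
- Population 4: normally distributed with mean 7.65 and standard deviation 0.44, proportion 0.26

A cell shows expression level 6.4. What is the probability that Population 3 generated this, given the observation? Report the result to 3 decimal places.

Posterior ∝ prior × likelihood, so P(k | x) ∝ P(Z=k) f_k(x); normalise over all components.
Normal densities:
  L_1 = (1/(0.66·√(2π)))·exp(−(6.4−0.06)²/(2·0.66²)) = 0.604458·exp(-46.13820) = 5.54371e-21
  L_2 = (1/(0.76·√(2π)))·exp(−(6.4−3.06)²/(2·0.76²)) = 0.524924·exp(-9.65686) = 3.35875e-05
  L_3 = (1/(1.23·√(2π)))·exp(−(6.4−7.04)²/(2·1.23²)) = 0.324343·exp(-0.13537) = 0.283279
  L_4 = (1/(0.44·√(2π)))·exp(−(6.4−7.65)²/(2·0.44²)) = 0.906687·exp(-4.03538) = 0.0160292
Weight by the priors:
  P(Z=1)·L_1 = 0.37 × 5.54371e-21 = 2.05117e-21
  P(Z=2)·L_2 = 0.26 × 3.35875e-05 = 8.73274e-06
  P(Z=3)·L_3 = 0.11 × 0.283279 = 0.0311607
  P(Z=4)·L_4 = 0.26 × 0.0160292 = 0.0041676
Evidence: 2.05117e-21 + 8.73274e-06 + 0.0311607 + 0.0041676 = 0.0353371
So the posterior for Population 3 is 0.0311607 / 0.0353371 ≈ 0.882.

0.882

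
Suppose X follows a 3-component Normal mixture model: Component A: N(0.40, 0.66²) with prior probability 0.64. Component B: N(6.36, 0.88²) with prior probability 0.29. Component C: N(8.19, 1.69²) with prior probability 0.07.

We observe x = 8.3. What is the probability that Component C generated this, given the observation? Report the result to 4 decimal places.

Apply Bayes' rule: the posterior for each component is proportional to its prior times its likelihood at x.
Component likelihoods at x = 8.3:
  L_A = (1/(0.66·√(2π)))·exp(−(8.3−0.40)²/(2·0.66²)) = 0.604458·exp(-71.63682) = 4.67616e-32
  L_B = (1/(0.88·√(2π)))·exp(−(8.3−6.36)²/(2·0.88²)) = 0.453344·exp(-2.43001) = 0.0399105
  L_C = (1/(1.69·√(2π)))·exp(−(8.3−8.19)²/(2·1.69²)) = 0.236061·exp(-0.00212) = 0.235561
Multiply by the mixture weights:
  π_A·L_A = 0.64 × 4.67616e-32 = 2.99274e-32
  π_B·L_B = 0.29 × 0.0399105 = 0.011574
  π_C·L_C = 0.07 × 0.235561 = 0.0164893
Sum: 2.99274e-32 + 0.011574 + 0.0164893 = 0.0280633
P(Component C | the observation) ≈ 0.5876

0.5876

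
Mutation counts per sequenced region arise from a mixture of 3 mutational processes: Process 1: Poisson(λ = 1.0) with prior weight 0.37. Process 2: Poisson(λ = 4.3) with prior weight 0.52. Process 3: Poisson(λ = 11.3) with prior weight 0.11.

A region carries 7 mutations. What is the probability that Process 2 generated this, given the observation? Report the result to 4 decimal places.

Posterior ∝ prior × likelihood, so P(k | x) ∝ π_k f_k(x); normalise over all components.
Evaluate each component's likelihood at the observed value:
  f_1 = e^(−1.0)·1.0^7/7! = 7.2992e-05
  f_2 = e^(−4.3)·4.3^7/7! = 0.0731783
  f_3 = e^(−11.3)·11.3^7/7! = 0.0577552
Multiply by the mixture weights:
  π_1·f_1 = 0.37 × 7.2992e-05 = 2.7007e-05
  π_2·f_2 = 0.52 × 0.0731783 = 0.0380527
  π_3·f_3 = 0.11 × 0.0577552 = 0.00635307
Marginal: 2.7007e-05 + 0.0380527 + 0.00635307 = 0.0444328
P(Process 2 | the observation) ≈ 0.8564

0.8564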